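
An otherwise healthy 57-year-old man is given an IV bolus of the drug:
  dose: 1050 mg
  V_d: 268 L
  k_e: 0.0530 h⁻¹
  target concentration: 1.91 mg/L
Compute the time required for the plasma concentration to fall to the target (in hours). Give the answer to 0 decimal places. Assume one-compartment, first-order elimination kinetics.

C₀ = Dose / Vd = 1050 / 268 = 3.918 mg/L
t = ln(C₀ / C) / k = ln(3.918 / 1.91) / 0.05300
  = ln(2.051) / 0.05300 = 0.7183 / 0.05300 = 13.55 h

14 h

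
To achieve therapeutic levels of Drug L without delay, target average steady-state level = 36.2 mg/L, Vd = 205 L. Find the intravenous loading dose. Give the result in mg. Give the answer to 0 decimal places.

7421 mg

LD = Css × Vd = 36.2 × 205 = 7421 mg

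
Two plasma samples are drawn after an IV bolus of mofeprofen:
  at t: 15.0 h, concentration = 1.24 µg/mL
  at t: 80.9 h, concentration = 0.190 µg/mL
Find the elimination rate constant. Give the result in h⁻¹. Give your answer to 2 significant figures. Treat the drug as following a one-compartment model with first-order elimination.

k = ln(C₁/C₂) / (t₂ − t₁) = ln(1.24/0.190) / (80.9 − 15.0)
  = 1.876 / 65.90 = 0.02847 h⁻¹

0.028 h⁻¹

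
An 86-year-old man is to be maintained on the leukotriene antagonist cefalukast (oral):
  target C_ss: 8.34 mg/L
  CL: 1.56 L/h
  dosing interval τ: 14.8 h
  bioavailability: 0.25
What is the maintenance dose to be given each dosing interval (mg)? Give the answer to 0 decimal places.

At steady state, F × (Dose/τ) = Css × CL.
Dose = Css × CL × τ / F = 8.34 × 1.560 × 14.8 / 0.25 = 770.2 mg

770 mg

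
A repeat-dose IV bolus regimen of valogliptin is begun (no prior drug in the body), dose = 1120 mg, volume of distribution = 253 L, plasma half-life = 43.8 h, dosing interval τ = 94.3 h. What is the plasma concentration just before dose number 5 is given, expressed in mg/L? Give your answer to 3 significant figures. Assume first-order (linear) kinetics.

1.28 mg/L

C₀ per dose = Dose / Vd = 1120 / 253 = 4.427 mg/L
k = ln2 / t½ = 0.693147 / 43.8 = 0.01583 h⁻¹
Fraction remaining after one interval: r = e^(−kτ) = e^(−0.01583 × 94.3) = 0.2247
Before dose 5, 4 doses have been given (aged 1τ, 2τ, 3τ, 4τ).
C_trough = C₀ × (r + r² + … + r^4) = C₀ × r(1−r^4)/(1−r)
        = 4.427 × 0.2247 × (1 − 0.002549) / (1 − 0.2247) = 1.280 mg/L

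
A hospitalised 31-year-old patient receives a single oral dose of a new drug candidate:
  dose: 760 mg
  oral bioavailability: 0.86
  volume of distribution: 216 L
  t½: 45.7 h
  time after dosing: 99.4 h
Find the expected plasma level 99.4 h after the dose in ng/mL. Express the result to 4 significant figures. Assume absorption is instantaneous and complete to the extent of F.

Amount reaching circulation = F × Dose = 0.86 × 760.0 = 653.6 mg
C₀ = F·Dose / Vd = 653.6 / 216 = 3.026 mg/L
k = ln2 / t½ = 0.693147 / 45.7 = 0.01517 h⁻¹
C = C₀ · e^(−k·t) = 3.026 × e^(−0.01517 × 99.4)
  = 3.026 × 0.2214 = 0.6700 mg/L
Convert: 0.6700 mg/L × 1000 = 670.0 ng/mL

670.0 ng/mL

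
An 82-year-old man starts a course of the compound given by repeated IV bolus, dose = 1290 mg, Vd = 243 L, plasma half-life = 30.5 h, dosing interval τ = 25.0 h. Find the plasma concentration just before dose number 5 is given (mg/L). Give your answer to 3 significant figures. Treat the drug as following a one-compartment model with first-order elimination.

C₀ per dose = Dose / Vd = 1290 / 243 = 5.309 mg/L
k = ln2 / t½ = 0.693147 / 30.5 = 0.02273 h⁻¹
Fraction remaining after one interval: r = e^(−kτ) = e^(−0.02273 × 25.0) = 0.5665
Before dose 5, 4 doses have been given (aged 1τ, 2τ, 3τ, 4τ).
C_trough = C₀ × (r + r² + … + r^4) = C₀ × r(1−r^4)/(1−r)
        = 5.309 × 0.5665 × (1 − 0.1030) / (1 − 0.5665) = 6.223 mg/L

6.22 mg/L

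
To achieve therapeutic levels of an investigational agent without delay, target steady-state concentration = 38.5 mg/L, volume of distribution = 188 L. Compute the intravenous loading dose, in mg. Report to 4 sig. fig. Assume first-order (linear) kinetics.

LD = Css × Vd = 38.5 × 188 = 7238 mg

7238 mg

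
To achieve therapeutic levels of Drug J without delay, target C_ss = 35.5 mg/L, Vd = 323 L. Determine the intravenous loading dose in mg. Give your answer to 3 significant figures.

LD = Css × Vd = 35.5 × 323 = 11470 mg

11500 mg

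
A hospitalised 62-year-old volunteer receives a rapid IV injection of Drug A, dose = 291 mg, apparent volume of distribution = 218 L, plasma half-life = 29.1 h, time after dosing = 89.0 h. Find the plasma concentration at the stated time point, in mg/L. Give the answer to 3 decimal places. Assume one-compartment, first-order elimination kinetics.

C₀ = Dose / Vd = 291.0 / 218 = 1.335 mg/L
k = ln2 / t½ = 0.693147 / 29.1 = 0.02382 h⁻¹
C = C₀ · e^(−k·t) = 1.335 × e^(−0.02382 × 89.0)
  = 1.335 × 0.1200 = 0.1602 mg/L

0.160 mg/L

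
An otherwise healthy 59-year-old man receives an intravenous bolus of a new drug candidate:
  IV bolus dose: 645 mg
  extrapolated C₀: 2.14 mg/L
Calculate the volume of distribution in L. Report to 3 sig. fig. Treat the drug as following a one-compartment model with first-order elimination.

Vd = Dose / C₀ = 645.0 / 2.14 = 301.4 L

301 L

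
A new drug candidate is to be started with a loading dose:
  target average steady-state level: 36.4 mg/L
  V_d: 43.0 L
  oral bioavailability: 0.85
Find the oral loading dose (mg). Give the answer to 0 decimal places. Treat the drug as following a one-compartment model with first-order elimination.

1841 mg

LD = Css × Vd / F = 36.4 × 43.0 / 0.85 = 1841 mg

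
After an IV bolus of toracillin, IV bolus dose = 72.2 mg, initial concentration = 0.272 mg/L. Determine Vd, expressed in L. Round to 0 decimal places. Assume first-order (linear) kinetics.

Vd = Dose / C₀ = 72.20 / 0.272 = 265.4 L

265 L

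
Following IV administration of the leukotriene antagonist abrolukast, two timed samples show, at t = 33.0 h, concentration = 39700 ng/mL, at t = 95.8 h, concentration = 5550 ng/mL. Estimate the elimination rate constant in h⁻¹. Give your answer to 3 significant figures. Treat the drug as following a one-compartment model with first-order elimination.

0.0313 h⁻¹

k = ln(C₁/C₂) / (t₂ − t₁) = ln(39700/5550) / (95.8 − 33.0)
  = 1.968 / 62.80 = 0.03134 h⁻¹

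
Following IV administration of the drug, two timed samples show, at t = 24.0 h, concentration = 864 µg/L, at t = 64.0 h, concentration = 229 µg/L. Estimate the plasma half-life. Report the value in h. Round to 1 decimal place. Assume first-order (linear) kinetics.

k = ln(C₁/C₂) / (t₂ − t₁) = ln(864/229) / (64.0 − 24.0)
  = 1.328 / 40.00 = 0.03320 h⁻¹
t½ = ln2 / k = 0.693147 / 0.03320 = 20.88 h

20.9 h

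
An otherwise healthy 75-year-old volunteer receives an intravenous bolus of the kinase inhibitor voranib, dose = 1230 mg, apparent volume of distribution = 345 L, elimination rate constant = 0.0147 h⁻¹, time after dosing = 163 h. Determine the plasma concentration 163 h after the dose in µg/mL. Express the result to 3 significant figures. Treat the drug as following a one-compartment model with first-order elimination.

0.325 µg/mL

C₀ = Dose / Vd = 1230 / 345 = 3.565 mg/L
C = C₀ · e^(−k·t) = 3.565 × e^(−0.01470 × 163)
  = 3.565 × 0.09107 = 0.3247 mg/L
(0.3247 mg/L = 0.3247 µg/mL)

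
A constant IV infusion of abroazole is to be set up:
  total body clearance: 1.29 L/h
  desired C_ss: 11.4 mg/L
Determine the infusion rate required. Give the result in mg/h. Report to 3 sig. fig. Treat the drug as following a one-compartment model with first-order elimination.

At steady state, infusion rate R₀ = Css × CL = 11.4 × 1.290 = 14.71 mg/h

14.7 mg/h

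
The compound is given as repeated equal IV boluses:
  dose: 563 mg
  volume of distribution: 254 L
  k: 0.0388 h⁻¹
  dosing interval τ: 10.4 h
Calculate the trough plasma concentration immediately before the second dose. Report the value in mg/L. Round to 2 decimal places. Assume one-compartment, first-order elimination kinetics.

C₀ per dose = Dose / Vd = 563 / 254 = 2.217 mg/L
Fraction remaining after one interval: r = e^(−kτ) = e^(−0.03880 × 10.4) = 0.6680
Before dose 2, 1 dose has been given (aged 1τ).
C_trough = C₀ × r = 2.217 × 0.6680 = 1.481 mg/L

1.48 mg/L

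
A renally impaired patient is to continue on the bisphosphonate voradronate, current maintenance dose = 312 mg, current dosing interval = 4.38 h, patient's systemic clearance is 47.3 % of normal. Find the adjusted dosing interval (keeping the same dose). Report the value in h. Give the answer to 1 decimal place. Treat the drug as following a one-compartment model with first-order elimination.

9.3 h

To keep the same average steady-state level, dosing rate must scale with clearance.
CL ratio = 47.3 / 100 = 0.4730
New interval (same dose) = 4.38 / 0.4730 = 9.260 h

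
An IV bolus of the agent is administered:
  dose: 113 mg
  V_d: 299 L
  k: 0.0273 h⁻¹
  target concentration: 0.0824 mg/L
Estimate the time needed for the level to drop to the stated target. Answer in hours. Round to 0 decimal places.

C₀ = Dose / Vd = 113.0 / 299 = 0.3779 mg/L
t = ln(C₀ / C) / k = ln(0.3779 / 0.0824) / 0.02730
  = ln(4.586) / 0.02730 = 1.523 / 0.02730 = 55.79 h

56 h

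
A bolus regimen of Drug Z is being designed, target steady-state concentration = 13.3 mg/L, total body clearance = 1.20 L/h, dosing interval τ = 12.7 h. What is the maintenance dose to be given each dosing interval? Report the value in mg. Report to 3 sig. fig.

203 mg

At steady state, Dose/τ = Css × CL.
Dose = Css × CL × τ = 13.3 × 1.200 × 12.7 = 202.7 mg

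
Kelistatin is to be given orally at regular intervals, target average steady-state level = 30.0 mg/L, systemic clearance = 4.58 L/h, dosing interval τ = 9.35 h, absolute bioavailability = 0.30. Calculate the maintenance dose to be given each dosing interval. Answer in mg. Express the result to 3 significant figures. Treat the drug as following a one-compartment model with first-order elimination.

4280 mg

At steady state, F × (Dose/τ) = Css × CL.
Dose = Css × CL × τ / F = 30.0 × 4.580 × 9.35 / 0.30 = 4282 mg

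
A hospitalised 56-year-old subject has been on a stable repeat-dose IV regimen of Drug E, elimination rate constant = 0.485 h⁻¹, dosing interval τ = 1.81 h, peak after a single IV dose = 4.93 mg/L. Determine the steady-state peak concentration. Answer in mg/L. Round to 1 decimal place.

8.4 mg/L

e^(−kτ) = e^(−0.4850 × 1.81) = 0.4157
Accumulation ratio R = 1 / (1 − e^(−kτ)) = 1 / (1 − 0.4157) = 1.711
Steady-state peak = C₀ × R = 4.93 × 1.711 = 8.435 mg/L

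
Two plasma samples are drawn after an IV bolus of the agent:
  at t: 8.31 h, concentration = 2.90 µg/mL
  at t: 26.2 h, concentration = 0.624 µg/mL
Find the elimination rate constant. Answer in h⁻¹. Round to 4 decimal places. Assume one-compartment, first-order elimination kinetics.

0.0859 h⁻¹

k = ln(C₁/C₂) / (t₂ − t₁) = ln(2.90/0.624) / (26.2 − 8.31)
  = 1.536 / 17.89 = 0.08586 h⁻¹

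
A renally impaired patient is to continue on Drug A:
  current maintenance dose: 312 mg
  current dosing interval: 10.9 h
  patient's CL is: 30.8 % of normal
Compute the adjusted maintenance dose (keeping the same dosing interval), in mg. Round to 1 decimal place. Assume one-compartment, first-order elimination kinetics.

To keep the same average steady-state level, dosing rate must scale with clearance.
CL ratio = 30.8 / 100 = 0.3080
New dose (same interval) = 312 × 0.3080 = 96.10 mg

96.1 mg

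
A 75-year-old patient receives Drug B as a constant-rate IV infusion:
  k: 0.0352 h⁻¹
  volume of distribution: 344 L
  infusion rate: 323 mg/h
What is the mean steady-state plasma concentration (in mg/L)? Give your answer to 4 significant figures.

CL = k × Vd = 0.03520 × 344 = 12.11 L/h
At steady state Css = R₀ / CL = 323 / 12.11 = 26.67 mg/L

26.67 mg/L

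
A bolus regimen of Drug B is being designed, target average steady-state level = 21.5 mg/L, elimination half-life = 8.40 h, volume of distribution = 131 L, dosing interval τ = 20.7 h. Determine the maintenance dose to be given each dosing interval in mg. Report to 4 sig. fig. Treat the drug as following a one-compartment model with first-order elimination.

k = ln2 / t½ = 0.693147 / 8.40 = 0.08252 h⁻¹
CL = k × Vd = 0.08252 × 131 = 10.81 L/h
At steady state, Dose/τ = Css × CL.
Dose = Css × CL × τ = 21.5 × 10.81 × 20.7 = 4811 mg

4811 mg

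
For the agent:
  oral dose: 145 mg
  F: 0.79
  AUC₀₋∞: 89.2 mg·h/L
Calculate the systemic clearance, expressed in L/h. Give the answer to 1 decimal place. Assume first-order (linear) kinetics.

1.3 L/h

CL = F·Dose / AUC = 0.79 × 145 / 89.2 = 1.284 L/h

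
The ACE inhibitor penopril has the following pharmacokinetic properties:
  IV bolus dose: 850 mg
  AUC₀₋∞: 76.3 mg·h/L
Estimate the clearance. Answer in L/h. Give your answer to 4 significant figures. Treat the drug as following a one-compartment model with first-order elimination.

CL = Dose / AUC = 850 / 76.3 = 11.14 L/h

11.14 L/h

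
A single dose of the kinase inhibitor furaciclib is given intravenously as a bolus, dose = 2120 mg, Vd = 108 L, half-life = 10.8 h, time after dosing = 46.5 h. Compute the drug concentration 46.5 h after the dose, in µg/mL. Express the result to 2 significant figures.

0.99 µg/mL

C₀ = Dose / Vd = 2120 / 108 = 19.63 mg/L
k = ln2 / t½ = 0.693147 / 10.8 = 0.06418 h⁻¹
C = C₀ · e^(−k·t) = 19.63 × e^(−0.06418 × 46.5)
  = 19.63 × 0.05057 = 0.9927 mg/L
(0.9927 mg/L = 0.9927 µg/mL)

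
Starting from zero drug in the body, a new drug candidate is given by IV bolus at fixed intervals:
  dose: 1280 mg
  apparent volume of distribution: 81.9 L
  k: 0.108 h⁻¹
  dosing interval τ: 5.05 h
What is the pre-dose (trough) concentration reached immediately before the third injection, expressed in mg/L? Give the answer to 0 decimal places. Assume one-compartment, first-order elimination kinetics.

C₀ per dose = Dose / Vd = 1280 / 81.9 = 15.63 mg/L
Fraction remaining after one interval: r = e^(−kτ) = e^(−0.1080 × 5.05) = 0.5796
Before dose 3, 2 doses have been given (aged 1τ, 2τ).
C_trough = C₀ × (r + r²) = 15.63 × (0.5796 + 0.3359) = 14.31 mg/L

14 mg/L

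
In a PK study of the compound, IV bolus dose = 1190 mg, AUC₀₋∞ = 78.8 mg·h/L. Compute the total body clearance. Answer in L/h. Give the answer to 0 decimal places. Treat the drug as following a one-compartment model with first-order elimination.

15 L/h

CL = Dose / AUC = 1190 / 78.8 = 15.10 L/h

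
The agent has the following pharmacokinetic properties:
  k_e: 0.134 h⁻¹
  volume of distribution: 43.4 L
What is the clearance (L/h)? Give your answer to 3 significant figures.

CL = k × Vd = 0.134 × 43.4 = 5.816 L/h

5.82 L/h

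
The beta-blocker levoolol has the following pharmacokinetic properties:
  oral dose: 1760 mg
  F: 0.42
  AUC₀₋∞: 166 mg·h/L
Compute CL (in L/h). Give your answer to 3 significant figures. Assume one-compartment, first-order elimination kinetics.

CL = F·Dose / AUC = 0.42 × 1760 / 166 = 4.453 L/h

4.45 L/h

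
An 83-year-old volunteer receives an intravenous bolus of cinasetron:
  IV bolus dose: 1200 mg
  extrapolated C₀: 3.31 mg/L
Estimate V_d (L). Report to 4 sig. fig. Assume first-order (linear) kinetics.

Vd = Dose / C₀ = 1200 / 3.31 = 362.5 L

362.5 L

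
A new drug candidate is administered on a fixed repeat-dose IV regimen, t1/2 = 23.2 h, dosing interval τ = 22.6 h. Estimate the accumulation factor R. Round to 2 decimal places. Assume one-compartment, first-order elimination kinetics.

k = ln2 / t½ = 0.693147 / 23.2 = 0.02988 h⁻¹
e^(−kτ) = e^(−0.02988 × 22.6) = 0.5090
Accumulation ratio R = 1 / (1 − e^(−kτ)) = 1 / (1 − 0.5090) = 2.037

2.04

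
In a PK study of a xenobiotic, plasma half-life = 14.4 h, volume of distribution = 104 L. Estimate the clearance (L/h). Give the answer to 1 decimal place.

k = ln2 / t½ = 0.693147 / 14.4 = 0.04814 h⁻¹
CL = k × Vd = 0.04814 × 104 = 5.007 L/h

5.0 L/h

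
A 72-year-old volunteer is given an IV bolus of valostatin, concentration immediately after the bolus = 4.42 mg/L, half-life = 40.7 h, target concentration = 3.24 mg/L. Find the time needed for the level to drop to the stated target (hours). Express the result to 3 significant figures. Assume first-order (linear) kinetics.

18.2 h

k = ln2 / t½ = 0.693147 / 40.7 = 0.01703 h⁻¹
t = ln(C₀ / C) / k = ln(4.420 / 3.24) / 0.01703
  = ln(1.364) / 0.01703 = 0.3104 / 0.01703 = 18.23 h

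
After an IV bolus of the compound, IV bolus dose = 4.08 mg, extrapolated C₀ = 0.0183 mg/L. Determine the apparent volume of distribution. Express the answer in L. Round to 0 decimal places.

223 L

Vd = Dose / C₀ = 4.080 / 0.0183 = 223.0 L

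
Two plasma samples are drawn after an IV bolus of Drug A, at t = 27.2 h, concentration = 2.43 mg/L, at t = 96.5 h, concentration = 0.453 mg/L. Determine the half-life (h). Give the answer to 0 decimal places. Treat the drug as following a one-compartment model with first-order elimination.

29 h

k = ln(C₁/C₂) / (t₂ − t₁) = ln(2.43/0.453) / (96.5 − 27.2)
  = 1.680 / 69.30 = 0.02424 h⁻¹
t½ = ln2 / k = 0.693147 / 0.02424 = 28.60 h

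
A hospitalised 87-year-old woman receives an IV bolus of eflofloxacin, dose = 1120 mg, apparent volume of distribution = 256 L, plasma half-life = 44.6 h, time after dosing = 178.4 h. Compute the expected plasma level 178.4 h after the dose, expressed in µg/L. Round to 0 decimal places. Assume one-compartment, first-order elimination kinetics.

C₀ = Dose / Vd = 1120 / 256 = 4.375 mg/L
k = ln2 / t½ = 0.693147 / 44.6 = 0.01554 h⁻¹
t / t½ = 178.4 / 44.6 = 4 half-lives
C = C₀ × (1/2)^4 = 4.375 × 0.06250 = 0.2734 mg/L
Convert: 0.2734 mg/L × 1000 = 273.4 µg/L

273 µg/L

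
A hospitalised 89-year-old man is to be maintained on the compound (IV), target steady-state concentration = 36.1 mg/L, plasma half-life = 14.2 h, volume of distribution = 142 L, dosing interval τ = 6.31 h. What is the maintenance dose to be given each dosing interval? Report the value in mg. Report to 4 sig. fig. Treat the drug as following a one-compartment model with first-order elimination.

k = ln2 / t½ = 0.693147 / 14.2 = 0.04881 h⁻¹
CL = k × Vd = 0.04881 × 142 = 6.931 L/h
At steady state, Dose/τ = Css × CL.
Dose = Css × CL × τ = 36.1 × 6.931 × 6.31 = 1579 mg

1579 mg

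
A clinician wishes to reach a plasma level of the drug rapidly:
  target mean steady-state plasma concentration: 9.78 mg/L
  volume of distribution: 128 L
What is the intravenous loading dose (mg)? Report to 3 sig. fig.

1250 mg

LD = Css × Vd = 9.78 × 128 = 1252 mg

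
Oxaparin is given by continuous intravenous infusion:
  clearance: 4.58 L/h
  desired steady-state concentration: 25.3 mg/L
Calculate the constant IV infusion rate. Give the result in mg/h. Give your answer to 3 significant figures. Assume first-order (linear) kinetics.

116 mg/h

At steady state, infusion rate R₀ = Css × CL = 25.3 × 4.580 = 115.9 mg/h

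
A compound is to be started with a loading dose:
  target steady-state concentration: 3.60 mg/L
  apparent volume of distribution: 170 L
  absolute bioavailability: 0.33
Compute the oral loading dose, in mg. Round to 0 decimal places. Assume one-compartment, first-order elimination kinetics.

1855 mg

LD = Css × Vd / F = 3.60 × 170 / 0.33 = 1855 mg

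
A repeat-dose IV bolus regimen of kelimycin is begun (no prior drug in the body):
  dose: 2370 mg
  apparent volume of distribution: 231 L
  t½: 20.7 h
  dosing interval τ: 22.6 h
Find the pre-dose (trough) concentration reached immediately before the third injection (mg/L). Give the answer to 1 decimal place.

C₀ per dose = Dose / Vd = 2370 / 231 = 10.26 mg/L
k = ln2 / t½ = 0.693147 / 20.7 = 0.03349 h⁻¹
Fraction remaining after one interval: r = e^(−kτ) = e^(−0.03349 × 22.6) = 0.4691
Before dose 3, 2 doses have been given (aged 1τ, 2τ).
C_trough = C₀ × (r + r²) = 10.26 × (0.4691 + 0.2201) = 7.071 mg/L

7.1 mg/L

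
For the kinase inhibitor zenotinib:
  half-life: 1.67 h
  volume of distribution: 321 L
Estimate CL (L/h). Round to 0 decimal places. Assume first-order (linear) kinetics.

133 L/h

k = ln2 / t½ = 0.693147 / 1.67 = 0.4151 h⁻¹
CL = k × Vd = 0.4151 × 321 = 133.2 L/h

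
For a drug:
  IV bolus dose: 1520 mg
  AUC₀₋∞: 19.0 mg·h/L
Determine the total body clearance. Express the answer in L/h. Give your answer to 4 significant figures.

80.00 L/h

CL = Dose / AUC = 1520 / 19.0 = 80.00 L/h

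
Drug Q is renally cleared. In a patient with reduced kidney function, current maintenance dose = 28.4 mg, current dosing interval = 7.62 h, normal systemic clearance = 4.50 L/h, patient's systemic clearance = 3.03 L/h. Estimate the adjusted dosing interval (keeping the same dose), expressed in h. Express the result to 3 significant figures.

To keep the same average steady-state level, dosing rate must scale with clearance.
CL ratio = 3.03 / 4.50 = 0.6733
New interval (same dose) = 7.62 / 0.6733 = 11.32 h

11.3 h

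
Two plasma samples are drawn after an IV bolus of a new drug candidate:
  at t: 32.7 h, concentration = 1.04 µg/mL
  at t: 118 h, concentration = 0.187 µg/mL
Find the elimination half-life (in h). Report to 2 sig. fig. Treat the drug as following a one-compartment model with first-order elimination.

34 h

k = ln(C₁/C₂) / (t₂ − t₁) = ln(1.04/0.187) / (118 − 32.7)
  = 1.716 / 85.30 = 0.02012 h⁻¹
t½ = ln2 / k = 0.693147 / 0.02012 = 34.45 h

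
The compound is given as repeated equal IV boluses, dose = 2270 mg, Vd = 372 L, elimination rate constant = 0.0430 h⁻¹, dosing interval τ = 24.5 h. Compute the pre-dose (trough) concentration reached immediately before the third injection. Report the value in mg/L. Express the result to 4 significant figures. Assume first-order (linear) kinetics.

2.870 mg/L

C₀ per dose = Dose / Vd = 2270 / 372 = 6.102 mg/L
Fraction remaining after one interval: r = e^(−kτ) = e^(−0.04300 × 24.5) = 0.3487
Before dose 3, 2 doses have been given (aged 1τ, 2τ).
C_trough = C₀ × (r + r²) = 6.102 × (0.3487 + 0.1216) = 2.870 mg/L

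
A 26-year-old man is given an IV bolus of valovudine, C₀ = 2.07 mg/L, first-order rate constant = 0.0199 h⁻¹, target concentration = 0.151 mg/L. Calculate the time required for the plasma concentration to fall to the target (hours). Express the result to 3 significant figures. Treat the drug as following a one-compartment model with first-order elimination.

t = ln(C₀ / C) / k = ln(2.070 / 0.151) / 0.01990
  = ln(13.71) / 0.01990 = 2.618 / 0.01990 = 131.6 h

132 h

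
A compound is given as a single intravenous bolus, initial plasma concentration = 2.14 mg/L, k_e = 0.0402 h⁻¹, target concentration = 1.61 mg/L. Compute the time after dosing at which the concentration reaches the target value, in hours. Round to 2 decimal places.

7.08 h

t = ln(C₀ / C) / k = ln(2.140 / 1.61) / 0.04020
  = ln(1.329) / 0.04020 = 0.2844 / 0.04020 = 7.075 h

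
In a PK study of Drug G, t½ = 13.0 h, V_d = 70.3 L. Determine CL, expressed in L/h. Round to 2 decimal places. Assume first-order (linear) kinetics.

3.75 L/h

k = ln2 / t½ = 0.693147 / 13.0 = 0.05332 h⁻¹
CL = k × Vd = 0.05332 × 70.3 = 3.748 L/h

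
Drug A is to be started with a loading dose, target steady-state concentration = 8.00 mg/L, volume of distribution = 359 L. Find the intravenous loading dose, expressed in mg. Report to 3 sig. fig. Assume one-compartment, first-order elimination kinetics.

2870 mg

LD = Css × Vd = 8.00 × 359 = 2872 mg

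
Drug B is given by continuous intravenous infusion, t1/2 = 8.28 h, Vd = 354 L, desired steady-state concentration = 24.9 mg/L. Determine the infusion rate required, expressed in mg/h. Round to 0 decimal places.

738 mg/h

k = ln2 / t½ = 0.693147 / 8.28 = 0.08371 h⁻¹
CL = k × Vd = 0.08371 × 354 = 29.63 L/h
At steady state, infusion rate R₀ = Css × CL = 24.9 × 29.63 = 737.8 mg/h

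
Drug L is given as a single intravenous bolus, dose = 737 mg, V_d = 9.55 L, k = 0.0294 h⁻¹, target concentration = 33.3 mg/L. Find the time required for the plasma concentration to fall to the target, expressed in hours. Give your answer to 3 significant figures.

28.6 h

C₀ = Dose / Vd = 737.0 / 9.55 = 77.17 mg/L
t = ln(C₀ / C) / k = ln(77.17 / 33.3) / 0.02940
  = ln(2.317) / 0.02940 = 0.8403 / 0.02940 = 28.58 h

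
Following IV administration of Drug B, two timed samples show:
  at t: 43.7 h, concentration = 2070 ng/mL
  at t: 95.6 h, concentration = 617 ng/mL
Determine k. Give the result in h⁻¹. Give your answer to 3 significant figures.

0.0233 h⁻¹

k = ln(C₁/C₂) / (t₂ − t₁) = ln(2070/617) / (95.6 − 43.7)
  = 1.210 / 51.90 = 0.02331 h⁻¹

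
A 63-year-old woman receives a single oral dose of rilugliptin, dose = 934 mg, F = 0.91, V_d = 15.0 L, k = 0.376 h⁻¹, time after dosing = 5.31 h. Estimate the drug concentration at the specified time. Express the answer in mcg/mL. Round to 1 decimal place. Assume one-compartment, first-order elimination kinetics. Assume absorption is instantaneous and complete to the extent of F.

7.7 mcg/mL

Amount reaching circulation = F × Dose = 0.91 × 934.0 = 849.9 mg
C₀ = F·Dose / Vd = 849.9 / 15.0 = 56.66 mg/L
C = C₀ · e^(−k·t) = 56.66 × e^(−0.3760 × 5.31)
  = 56.66 × 0.1358 = 7.694 mg/L
(7.694 mg/L = 7.694 mcg/mL)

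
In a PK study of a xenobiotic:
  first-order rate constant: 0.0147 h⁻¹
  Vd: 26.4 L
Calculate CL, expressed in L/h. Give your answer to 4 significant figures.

CL = k × Vd = 0.0147 × 26.4 = 0.3881 L/h

0.3881 L/h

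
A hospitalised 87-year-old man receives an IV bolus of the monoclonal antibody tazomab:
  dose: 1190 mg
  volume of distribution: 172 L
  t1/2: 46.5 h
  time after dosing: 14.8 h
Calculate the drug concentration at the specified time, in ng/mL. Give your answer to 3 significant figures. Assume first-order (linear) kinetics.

C₀ = Dose / Vd = 1190 / 172 = 6.919 mg/L
k = ln2 / t½ = 0.693147 / 46.5 = 0.01491 h⁻¹
C = C₀ · e^(−k·t) = 6.919 × e^(−0.01491 × 14.8)
  = 6.919 × 0.8020 = 5.549 mg/L
Convert: 5.549 mg/L × 1000 = 5549 ng/mL

5550 ng/mL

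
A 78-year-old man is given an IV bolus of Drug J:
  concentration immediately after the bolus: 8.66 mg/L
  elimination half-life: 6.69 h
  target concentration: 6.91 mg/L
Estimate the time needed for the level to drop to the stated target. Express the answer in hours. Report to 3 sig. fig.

2.18 h

k = ln2 / t½ = 0.693147 / 6.69 = 0.1036 h⁻¹
t = ln(C₀ / C) / k = ln(8.660 / 6.91) / 0.1036
  = ln(1.253) / 0.1036 = 0.2255 / 0.1036 = 2.177 h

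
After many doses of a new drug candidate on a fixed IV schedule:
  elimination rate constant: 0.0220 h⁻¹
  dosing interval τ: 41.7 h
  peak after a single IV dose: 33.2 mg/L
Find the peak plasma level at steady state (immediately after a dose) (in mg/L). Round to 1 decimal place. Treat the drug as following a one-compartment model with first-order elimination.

e^(−kτ) = e^(−0.02200 × 41.7) = 0.3996
Accumulation ratio R = 1 / (1 − e^(−kτ)) = 1 / (1 − 0.3996) = 1.666
Steady-state peak = C₀ × R = 33.2 × 1.666 = 55.31 mg/L

55.3 mg/L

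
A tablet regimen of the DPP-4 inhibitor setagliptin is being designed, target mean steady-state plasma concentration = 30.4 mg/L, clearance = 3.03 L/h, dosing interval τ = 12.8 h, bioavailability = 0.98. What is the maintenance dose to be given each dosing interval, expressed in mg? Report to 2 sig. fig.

At steady state, F × (Dose/τ) = Css × CL.
Dose = Css × CL × τ / F = 30.4 × 3.030 × 12.8 / 0.98 = 1203 mg

1200 mg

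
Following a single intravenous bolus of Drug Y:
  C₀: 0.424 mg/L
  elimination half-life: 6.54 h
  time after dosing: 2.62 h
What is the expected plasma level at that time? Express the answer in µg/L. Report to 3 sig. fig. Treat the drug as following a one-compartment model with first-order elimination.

321 µg/L

k = ln2 / t½ = 0.693147 / 6.54 = 0.1060 h⁻¹
C = C₀ · e^(−k·t) = 0.4240 × e^(−0.1060 × 2.62)
  = 0.4240 × 0.7575 = 0.3212 mg/L
Convert: 0.3212 mg/L × 1000 = 321.2 µg/L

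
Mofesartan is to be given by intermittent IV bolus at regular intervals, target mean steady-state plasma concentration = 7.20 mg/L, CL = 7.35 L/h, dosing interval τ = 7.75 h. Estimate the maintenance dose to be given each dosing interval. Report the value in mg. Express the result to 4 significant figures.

At steady state, Dose/τ = Css × CL.
Dose = Css × CL × τ = 7.20 × 7.350 × 7.75 = 410.1 mg

410.1 mg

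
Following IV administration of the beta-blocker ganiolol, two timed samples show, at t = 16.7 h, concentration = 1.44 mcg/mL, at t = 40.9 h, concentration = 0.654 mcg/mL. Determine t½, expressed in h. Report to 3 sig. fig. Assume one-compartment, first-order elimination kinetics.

k = ln(C₁/C₂) / (t₂ − t₁) = ln(1.44/0.654) / (40.9 − 16.7)
  = 0.7893 / 24.20 = 0.03262 h⁻¹
t½ = ln2 / k = 0.693147 / 0.03262 = 21.25 h

21.3 h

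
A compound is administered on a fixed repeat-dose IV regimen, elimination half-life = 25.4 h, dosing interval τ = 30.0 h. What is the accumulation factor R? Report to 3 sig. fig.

k = ln2 / t½ = 0.693147 / 25.4 = 0.02729 h⁻¹
e^(−kτ) = e^(−0.02729 × 30.0) = 0.4410
Accumulation ratio R = 1 / (1 − e^(−kτ)) = 1 / (1 − 0.4410) = 1.789

1.79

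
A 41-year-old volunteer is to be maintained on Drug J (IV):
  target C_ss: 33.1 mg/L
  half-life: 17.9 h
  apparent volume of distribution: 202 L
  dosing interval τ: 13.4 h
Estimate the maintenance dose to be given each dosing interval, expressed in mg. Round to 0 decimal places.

k = ln2 / t½ = 0.693147 / 17.9 = 0.03872 h⁻¹
CL = k × Vd = 0.03872 × 202 = 7.821 L/h
At steady state, Dose/τ = Css × CL.
Dose = Css × CL × τ = 33.1 × 7.821 × 13.4 = 3469 mg

3469 mg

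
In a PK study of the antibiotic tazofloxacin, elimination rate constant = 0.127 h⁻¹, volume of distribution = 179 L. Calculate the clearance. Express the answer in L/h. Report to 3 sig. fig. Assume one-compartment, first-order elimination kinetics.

22.7 L/h

CL = k × Vd = 0.127 × 179 = 22.73 L/h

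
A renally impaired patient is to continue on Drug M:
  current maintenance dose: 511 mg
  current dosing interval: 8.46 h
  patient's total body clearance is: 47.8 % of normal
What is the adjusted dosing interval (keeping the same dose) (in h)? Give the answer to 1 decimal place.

To keep the same average steady-state level, dosing rate must scale with clearance.
CL ratio = 47.8 / 100 = 0.4780
New interval (same dose) = 8.46 / 0.4780 = 17.70 h

17.7 h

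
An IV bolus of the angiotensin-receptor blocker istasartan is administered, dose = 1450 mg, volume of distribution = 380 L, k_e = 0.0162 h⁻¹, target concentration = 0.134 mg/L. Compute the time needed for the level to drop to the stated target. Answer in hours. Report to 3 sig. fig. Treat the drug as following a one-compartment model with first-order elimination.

207 h

C₀ = Dose / Vd = 1450 / 380 = 3.816 mg/L
t = ln(C₀ / C) / k = ln(3.816 / 0.134) / 0.01620
  = ln(28.48) / 0.01620 = 3.349 / 0.01620 = 206.7 h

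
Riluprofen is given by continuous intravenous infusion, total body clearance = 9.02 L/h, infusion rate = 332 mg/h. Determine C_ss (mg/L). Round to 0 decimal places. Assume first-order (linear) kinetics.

At steady state Css = R₀ / CL = 332 / 9.020 = 36.81 mg/L

37 mg/L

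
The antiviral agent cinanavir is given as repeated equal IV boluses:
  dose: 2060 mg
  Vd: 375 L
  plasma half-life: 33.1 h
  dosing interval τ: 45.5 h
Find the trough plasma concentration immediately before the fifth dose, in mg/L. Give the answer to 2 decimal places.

3.37 mg/L

C₀ per dose = Dose / Vd = 2060 / 375 = 5.493 mg/L
k = ln2 / t½ = 0.693147 / 33.1 = 0.02094 h⁻¹
Fraction remaining after one interval: r = e^(−kτ) = e^(−0.02094 × 45.5) = 0.3857
Before dose 5, 4 doses have been given (aged 1τ, 2τ, 3τ, 4τ).
C_trough = C₀ × (r + r² + … + r^4) = C₀ × r(1−r^4)/(1−r)
        = 5.493 × 0.3857 × (1 − 0.02213) / (1 − 0.3857) = 3.373 mg/L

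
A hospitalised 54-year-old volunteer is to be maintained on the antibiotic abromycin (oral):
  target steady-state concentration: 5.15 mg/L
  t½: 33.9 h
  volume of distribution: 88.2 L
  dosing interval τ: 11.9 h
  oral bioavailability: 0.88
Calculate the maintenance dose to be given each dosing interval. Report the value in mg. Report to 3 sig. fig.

k = ln2 / t½ = 0.693147 / 33.9 = 0.02045 h⁻¹
CL = k × Vd = 0.02045 × 88.2 = 1.804 L/h
At steady state, F × (Dose/τ) = Css × CL.
Dose = Css × CL × τ / F = 5.15 × 1.804 × 11.9 / 0.88 = 125.6 mg

126 mg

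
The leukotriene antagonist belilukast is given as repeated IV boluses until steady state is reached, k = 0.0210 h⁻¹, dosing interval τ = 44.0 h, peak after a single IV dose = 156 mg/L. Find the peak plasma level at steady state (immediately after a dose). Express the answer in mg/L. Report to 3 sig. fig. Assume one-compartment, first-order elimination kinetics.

259 mg/L

e^(−kτ) = e^(−0.02100 × 44.0) = 0.3969
Accumulation ratio R = 1 / (1 − e^(−kτ)) = 1 / (1 − 0.3969) = 1.658
Steady-state peak = C₀ × R = 156 × 1.658 = 258.6 mg/L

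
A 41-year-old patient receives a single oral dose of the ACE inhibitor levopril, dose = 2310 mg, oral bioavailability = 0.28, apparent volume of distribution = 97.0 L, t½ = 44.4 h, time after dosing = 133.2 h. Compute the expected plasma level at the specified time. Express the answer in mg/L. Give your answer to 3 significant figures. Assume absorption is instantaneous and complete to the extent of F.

Amount reaching circulation = F × Dose = 0.28 × 2310 = 646.8 mg
C₀ = F·Dose / Vd = 646.8 / 97.0 = 6.668 mg/L
k = ln2 / t½ = 0.693147 / 44.4 = 0.01561 h⁻¹
t / t½ = 133.2 / 44.4 = 3 half-lives
C = C₀ × (1/2)^3 = 6.668 × 0.1250 = 0.8335 mg/L

0.834 mg/L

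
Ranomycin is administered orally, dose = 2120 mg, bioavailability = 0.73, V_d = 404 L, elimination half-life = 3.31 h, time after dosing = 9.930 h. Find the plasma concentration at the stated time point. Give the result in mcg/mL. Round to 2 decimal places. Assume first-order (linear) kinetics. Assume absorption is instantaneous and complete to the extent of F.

Amount reaching circulation = F × Dose = 0.73 × 2120 = 1548 mg
C₀ = F·Dose / Vd = 1548 / 404 = 3.832 mg/L
k = ln2 / t½ = 0.693147 / 3.31 = 0.2094 h⁻¹
t / t½ = 9.930 / 3.31 = 3 half-lives
C = C₀ × (1/2)^3 = 3.832 × 0.1250 = 0.4790 mg/L
(0.4790 mg/L = 0.4790 mcg/mL)

0.48 mcg/mL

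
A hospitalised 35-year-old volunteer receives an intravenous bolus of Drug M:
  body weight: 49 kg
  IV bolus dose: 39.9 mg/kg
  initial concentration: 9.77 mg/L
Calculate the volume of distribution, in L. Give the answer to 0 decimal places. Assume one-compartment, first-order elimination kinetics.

200 L

Dose = 39.9 × 49 = 1955 mg
Vd = Dose / C₀ = 1955 / 9.77 = 200.1 L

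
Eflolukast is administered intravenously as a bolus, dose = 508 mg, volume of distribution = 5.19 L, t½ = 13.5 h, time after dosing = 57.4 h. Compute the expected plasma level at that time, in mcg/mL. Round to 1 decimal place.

C₀ = Dose / Vd = 508.0 / 5.19 = 97.88 mg/L
k = ln2 / t½ = 0.693147 / 13.5 = 0.05134 h⁻¹
C = C₀ · e^(−k·t) = 97.88 × e^(−0.05134 × 57.4)
  = 97.88 × 0.05250 = 5.139 mg/L
(5.139 mg/L = 5.139 mcg/mL)

5.1 mcg/mL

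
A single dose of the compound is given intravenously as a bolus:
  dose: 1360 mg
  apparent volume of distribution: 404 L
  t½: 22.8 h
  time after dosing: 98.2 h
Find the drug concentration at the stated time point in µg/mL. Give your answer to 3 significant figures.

C₀ = Dose / Vd = 1360 / 404 = 3.366 mg/L
k = ln2 / t½ = 0.693147 / 22.8 = 0.03040 h⁻¹
C = C₀ · e^(−k·t) = 3.366 × e^(−0.03040 × 98.2)
  = 3.366 × 0.05053 = 0.1701 mg/L
(0.1701 mg/L = 0.1701 µg/mL)

0.170 µg/mL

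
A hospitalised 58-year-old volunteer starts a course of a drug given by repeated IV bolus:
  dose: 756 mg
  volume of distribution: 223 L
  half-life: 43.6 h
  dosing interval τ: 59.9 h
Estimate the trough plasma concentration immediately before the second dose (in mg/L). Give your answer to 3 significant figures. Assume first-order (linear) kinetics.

1.31 mg/L

C₀ per dose = Dose / Vd = 756 / 223 = 3.390 mg/L
k = ln2 / t½ = 0.693147 / 43.6 = 0.01590 h⁻¹
Fraction remaining after one interval: r = e^(−kτ) = e^(−0.01590 × 59.9) = 0.3858
Before dose 2, 1 dose has been given (aged 1τ).
C_trough = C₀ × r = 3.390 × 0.3858 = 1.308 mg/L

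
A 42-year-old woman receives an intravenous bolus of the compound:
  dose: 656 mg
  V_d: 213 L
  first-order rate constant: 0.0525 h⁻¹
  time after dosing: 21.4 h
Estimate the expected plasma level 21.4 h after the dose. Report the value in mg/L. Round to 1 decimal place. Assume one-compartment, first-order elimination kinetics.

C₀ = Dose / Vd = 656.0 / 213 = 3.080 mg/L
C = C₀ · e^(−k·t) = 3.080 × e^(−0.05250 × 21.4)
  = 3.080 × 0.3251 = 1.001 mg/L

1.0 mg/L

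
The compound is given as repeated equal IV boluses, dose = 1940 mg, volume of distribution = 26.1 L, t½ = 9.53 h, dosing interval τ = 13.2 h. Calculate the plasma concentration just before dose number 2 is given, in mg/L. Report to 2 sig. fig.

C₀ per dose = Dose / Vd = 1940 / 26.1 = 74.33 mg/L
k = ln2 / t½ = 0.693147 / 9.53 = 0.07273 h⁻¹
Fraction remaining after one interval: r = e^(−kτ) = e^(−0.07273 × 13.2) = 0.3829
Before dose 2, 1 dose has been given (aged 1τ).
C_trough = C₀ × r = 74.33 × 0.3829 = 28.46 mg/L

28 mg/L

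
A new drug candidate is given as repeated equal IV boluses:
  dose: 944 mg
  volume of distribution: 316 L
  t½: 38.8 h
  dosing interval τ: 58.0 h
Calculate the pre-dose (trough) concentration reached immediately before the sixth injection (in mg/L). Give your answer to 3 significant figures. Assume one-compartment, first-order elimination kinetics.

C₀ per dose = Dose / Vd = 944 / 316 = 2.987 mg/L
k = ln2 / t½ = 0.693147 / 38.8 = 0.01786 h⁻¹
Fraction remaining after one interval: r = e^(−kτ) = e^(−0.01786 × 58.0) = 0.3549
Before dose 6, 5 doses have been given (aged 1τ, 2τ, 3τ, 4τ, 5τ).
C_trough = C₀ × (r + r² + … + r^5) = C₀ × r(1−r^5)/(1−r)
        = 2.987 × 0.3549 × (1 − 0.005630) / (1 − 0.3549) = 1.634 mg/L

1.63 mg/L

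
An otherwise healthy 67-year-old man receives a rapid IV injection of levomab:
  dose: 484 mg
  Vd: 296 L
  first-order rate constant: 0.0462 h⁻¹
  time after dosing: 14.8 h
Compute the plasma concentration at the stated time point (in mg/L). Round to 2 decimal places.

0.83 mg/L

C₀ = Dose / Vd = 484.0 / 296 = 1.635 mg/L
C = C₀ · e^(−k·t) = 1.635 × e^(−0.04620 × 14.8)
  = 1.635 × 0.5047 = 0.8252 mg/L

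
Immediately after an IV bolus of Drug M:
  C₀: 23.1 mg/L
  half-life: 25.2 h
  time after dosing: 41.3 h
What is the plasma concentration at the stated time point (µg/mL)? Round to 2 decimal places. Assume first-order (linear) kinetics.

7.42 µg/mL

k = ln2 / t½ = 0.693147 / 25.2 = 0.02751 h⁻¹
C = C₀ · e^(−k·t) = 23.10 × e^(−0.02751 × 41.3)
  = 23.10 × 0.3210 = 7.415 mg/L
(7.415 mg/L = 7.415 µg/mL)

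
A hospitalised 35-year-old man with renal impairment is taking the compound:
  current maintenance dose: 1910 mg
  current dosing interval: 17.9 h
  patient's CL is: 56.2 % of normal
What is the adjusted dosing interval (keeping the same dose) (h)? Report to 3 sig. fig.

31.9 h

To keep the same average steady-state level, dosing rate must scale with clearance.
CL ratio = 56.2 / 100 = 0.5620
New interval (same dose) = 17.9 / 0.5620 = 31.85 h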